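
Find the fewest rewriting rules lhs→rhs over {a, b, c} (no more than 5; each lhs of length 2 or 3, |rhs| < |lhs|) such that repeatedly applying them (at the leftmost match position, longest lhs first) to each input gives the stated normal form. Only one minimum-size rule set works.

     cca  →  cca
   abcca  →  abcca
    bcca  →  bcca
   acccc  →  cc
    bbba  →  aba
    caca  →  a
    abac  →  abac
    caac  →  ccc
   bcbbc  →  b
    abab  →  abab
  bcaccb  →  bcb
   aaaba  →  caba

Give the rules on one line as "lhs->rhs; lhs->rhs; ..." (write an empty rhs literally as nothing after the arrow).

aa->c; acc->; bb->a; cac->

  | cca
  | abcca
  | bcca
  | acccc => cc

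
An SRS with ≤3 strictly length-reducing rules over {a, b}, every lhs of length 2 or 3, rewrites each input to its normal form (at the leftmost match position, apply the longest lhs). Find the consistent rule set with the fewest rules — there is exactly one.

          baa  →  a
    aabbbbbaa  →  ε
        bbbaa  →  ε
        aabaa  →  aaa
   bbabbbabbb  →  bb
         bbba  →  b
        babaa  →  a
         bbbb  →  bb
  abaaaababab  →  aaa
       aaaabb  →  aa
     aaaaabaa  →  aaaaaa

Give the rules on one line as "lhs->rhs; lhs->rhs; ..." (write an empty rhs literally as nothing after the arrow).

ab->; ba->; bbb->bb

  | baa => a
  | aabbbbbaa => abbbbaa => bbbaa => bbaa => ba => ε
  | bbbaa => bbaa => ba => ε
  | aabaa => aaa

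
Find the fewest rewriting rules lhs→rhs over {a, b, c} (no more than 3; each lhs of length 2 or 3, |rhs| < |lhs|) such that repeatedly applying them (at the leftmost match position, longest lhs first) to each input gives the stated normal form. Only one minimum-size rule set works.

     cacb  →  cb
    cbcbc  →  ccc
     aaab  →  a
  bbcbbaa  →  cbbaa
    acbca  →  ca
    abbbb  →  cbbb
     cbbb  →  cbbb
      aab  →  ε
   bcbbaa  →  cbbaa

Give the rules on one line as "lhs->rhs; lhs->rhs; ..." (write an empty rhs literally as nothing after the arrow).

ab->c; ac->; bc->c

  | cacb => cb
  | cbcbc => ccbc => ccc
  | aaab => aac => a
  | bbcbbaa => bcbbaa => cbbaa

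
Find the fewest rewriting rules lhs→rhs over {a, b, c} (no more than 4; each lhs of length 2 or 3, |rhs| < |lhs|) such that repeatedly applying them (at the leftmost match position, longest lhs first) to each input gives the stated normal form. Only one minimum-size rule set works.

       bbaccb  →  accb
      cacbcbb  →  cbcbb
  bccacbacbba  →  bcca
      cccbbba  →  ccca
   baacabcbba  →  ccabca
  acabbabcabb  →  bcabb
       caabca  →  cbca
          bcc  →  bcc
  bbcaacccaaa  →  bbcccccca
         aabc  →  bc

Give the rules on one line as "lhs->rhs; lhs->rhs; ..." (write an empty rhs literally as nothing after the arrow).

  | bbaccb => baccb => accb
  | cacbcbb => cbcbb
  | bccacbacbba => bccbacbba => bccacbba => bccbba => bccba => bcca
  | cccbbba => cccbba => cccba => ccca

aa->c; aab->b; acb->b; ba->a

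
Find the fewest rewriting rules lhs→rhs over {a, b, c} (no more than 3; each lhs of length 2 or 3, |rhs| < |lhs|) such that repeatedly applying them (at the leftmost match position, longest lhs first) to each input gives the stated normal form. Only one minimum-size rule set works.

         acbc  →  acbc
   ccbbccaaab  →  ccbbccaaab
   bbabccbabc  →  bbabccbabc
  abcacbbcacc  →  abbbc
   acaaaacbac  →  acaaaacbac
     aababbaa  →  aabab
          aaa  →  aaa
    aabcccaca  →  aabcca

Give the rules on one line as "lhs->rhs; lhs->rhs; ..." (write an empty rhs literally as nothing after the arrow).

baa->; cac->

  | acbc
  | ccbbccaaab
  | bbabccbabc
  | abcacbbcacc => abbbcacc => abbbc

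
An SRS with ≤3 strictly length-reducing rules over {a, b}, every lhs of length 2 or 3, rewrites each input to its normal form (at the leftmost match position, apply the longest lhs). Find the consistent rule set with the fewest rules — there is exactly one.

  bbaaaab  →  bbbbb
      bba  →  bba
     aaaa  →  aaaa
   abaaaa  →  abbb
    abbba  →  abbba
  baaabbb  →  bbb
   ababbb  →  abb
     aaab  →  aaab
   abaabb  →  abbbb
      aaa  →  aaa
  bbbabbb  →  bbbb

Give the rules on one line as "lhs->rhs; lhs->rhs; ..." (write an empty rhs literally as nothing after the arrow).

baa->bb; bab->

  | bbaaaab => bbbaab => bbbbb
  | bba
  | aaaa
  | abaaaa => abbaa => abbb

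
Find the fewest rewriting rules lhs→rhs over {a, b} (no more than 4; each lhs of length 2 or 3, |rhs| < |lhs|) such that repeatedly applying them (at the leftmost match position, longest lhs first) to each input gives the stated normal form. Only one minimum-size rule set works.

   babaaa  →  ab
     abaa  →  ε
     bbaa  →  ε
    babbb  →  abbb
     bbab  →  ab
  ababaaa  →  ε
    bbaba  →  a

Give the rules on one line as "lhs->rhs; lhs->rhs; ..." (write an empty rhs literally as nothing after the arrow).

  | babaaa => abaaa => aaa => ab
  | abaa => aa => ε
  | bbaa => ba => ε
  | babbb => abbb

aa->; aaa->ab; ba->; bab->ab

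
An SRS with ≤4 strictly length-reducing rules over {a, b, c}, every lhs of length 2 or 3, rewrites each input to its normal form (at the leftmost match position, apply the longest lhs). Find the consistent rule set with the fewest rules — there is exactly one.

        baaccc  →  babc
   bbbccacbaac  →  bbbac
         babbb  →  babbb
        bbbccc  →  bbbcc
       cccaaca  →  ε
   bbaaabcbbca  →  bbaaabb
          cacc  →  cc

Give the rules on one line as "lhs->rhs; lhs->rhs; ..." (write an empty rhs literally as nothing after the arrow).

acc->b; ca->; cb->; ccc->cc

  | baaccc => babc
  | bbbccacbaac => bbbccbaac => bbbcaac => bbbac
  | babbb
  | bbbccc => bbbcc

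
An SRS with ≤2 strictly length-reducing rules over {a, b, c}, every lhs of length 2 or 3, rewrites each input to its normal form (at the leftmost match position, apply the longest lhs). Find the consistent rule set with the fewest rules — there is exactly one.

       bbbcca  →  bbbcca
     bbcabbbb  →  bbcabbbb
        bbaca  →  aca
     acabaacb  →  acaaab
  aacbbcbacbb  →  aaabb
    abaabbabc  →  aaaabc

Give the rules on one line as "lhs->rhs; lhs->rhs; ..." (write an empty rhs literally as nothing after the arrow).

ba->a; cb->b

  | bbbcca
  | bbcabbbb
  | bbaca => baca => aca
  | acabaacb => acaaacb => acaaab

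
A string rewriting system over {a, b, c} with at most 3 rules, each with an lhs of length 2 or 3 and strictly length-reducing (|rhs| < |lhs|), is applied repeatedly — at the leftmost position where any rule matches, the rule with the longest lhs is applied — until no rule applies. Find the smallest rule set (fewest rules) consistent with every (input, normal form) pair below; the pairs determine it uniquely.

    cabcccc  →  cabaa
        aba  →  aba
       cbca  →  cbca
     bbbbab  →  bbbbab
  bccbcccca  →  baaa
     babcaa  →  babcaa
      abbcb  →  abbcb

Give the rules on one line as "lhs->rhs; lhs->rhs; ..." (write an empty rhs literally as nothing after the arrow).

cc->a; ccb->

  | cabcccc => cabacc => cabaa
  | aba
  | cbca
  | bbbbab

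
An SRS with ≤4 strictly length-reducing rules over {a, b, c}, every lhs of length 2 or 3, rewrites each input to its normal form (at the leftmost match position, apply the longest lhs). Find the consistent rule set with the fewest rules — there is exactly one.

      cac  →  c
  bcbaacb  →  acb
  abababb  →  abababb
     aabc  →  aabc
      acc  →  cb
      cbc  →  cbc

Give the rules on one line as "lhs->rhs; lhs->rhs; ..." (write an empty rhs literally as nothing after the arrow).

acc->cb; bcb->c; ca->

  | cac => c
  | bcbaacb => caacb => acb
  | abababb
  | aabc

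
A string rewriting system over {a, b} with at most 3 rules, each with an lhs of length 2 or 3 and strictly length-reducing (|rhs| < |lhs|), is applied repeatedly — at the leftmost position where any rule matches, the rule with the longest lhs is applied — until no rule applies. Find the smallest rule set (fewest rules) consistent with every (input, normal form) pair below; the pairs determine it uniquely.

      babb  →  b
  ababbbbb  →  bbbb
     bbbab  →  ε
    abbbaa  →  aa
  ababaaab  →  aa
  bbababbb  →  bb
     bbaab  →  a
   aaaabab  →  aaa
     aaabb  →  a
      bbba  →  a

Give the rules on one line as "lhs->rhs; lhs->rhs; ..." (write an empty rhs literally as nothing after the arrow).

  | babb => abb => b
  | ababbbbb => abbbbb => bbbb
  | bbbab => bbab => bab => ab => ε
  | abbbaa => bbaa => baa => aa

ab->; ba->a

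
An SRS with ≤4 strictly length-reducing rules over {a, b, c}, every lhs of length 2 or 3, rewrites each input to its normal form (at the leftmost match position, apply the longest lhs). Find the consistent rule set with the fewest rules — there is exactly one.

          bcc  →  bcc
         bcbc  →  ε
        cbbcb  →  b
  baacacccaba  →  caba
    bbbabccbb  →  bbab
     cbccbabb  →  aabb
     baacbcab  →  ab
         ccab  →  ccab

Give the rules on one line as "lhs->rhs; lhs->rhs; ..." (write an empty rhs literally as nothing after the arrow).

  | bcc
  | bcbc => bac => ε
  | cbbcb => abcb => acb => b
  | baacacccaba => baacccaba => baccaba => caba

abc->ac; ac->; bac->; cb->a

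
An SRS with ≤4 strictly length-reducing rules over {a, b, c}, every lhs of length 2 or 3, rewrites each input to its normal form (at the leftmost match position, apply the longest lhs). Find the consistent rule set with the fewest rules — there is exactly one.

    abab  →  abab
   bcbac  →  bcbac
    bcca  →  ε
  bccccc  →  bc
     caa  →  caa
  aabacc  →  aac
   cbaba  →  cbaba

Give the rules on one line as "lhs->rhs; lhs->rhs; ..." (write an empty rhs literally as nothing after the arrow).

  | abab
  | bcbac
  | bcca => bca => ε
  | bccccc => bcccc => bccc => bcc => bc

aab->a; bca->; cc->c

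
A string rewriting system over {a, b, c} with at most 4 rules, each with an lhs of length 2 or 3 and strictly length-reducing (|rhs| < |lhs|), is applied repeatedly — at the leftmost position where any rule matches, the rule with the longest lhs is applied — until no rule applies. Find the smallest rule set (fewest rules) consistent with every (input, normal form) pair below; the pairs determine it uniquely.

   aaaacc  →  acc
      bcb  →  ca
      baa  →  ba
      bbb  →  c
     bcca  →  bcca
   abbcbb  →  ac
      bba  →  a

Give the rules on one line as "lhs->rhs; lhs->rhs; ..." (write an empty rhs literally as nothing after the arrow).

aa->a; bb->; bbb->c; bcb->ca

  | aaaacc => aaacc => aacc => acc
  | bcb => ca
  | baa => ba
  | bbb => c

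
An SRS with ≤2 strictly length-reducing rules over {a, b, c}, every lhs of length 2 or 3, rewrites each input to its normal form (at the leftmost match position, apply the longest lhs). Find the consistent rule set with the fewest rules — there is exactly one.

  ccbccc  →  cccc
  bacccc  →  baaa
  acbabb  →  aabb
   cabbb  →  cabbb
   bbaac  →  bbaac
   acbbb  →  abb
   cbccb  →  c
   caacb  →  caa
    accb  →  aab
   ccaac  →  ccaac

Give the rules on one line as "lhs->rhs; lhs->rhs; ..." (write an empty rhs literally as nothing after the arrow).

  | ccbccc => cccc
  | bacccc => baacc => baaa
  | acbabb => aabb
  | cabbb

acc->aa; cb->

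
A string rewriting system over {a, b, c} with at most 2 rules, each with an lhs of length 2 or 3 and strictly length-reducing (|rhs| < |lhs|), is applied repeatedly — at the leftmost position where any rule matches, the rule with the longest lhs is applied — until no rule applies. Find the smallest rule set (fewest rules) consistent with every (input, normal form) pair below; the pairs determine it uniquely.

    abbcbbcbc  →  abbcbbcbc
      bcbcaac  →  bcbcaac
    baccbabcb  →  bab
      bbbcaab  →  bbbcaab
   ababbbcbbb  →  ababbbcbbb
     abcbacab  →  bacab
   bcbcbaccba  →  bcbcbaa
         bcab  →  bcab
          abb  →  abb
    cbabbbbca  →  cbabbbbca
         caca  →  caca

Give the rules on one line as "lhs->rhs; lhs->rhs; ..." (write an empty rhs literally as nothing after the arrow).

  | abbcbbcbc
  | bcbcaac
  | baccbabcb => baabcb => bab
  | bbbcaab

abc->; ccb->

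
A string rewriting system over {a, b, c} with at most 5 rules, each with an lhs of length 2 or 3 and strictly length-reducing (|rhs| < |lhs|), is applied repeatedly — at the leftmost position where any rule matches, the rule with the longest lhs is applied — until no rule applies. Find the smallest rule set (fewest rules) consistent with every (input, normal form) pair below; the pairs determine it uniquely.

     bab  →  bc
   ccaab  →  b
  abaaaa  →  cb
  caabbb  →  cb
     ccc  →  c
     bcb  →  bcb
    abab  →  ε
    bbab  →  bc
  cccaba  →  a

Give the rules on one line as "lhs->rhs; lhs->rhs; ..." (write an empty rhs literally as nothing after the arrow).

aa->b; ab->c; bb->b; cc->

  | bab => bc
  | ccaab => aab => bb => b
  | abaaaa => caaaa => cbaa => cbb => cb
  | caabbb => cbbbb => cbbb => cbb => cb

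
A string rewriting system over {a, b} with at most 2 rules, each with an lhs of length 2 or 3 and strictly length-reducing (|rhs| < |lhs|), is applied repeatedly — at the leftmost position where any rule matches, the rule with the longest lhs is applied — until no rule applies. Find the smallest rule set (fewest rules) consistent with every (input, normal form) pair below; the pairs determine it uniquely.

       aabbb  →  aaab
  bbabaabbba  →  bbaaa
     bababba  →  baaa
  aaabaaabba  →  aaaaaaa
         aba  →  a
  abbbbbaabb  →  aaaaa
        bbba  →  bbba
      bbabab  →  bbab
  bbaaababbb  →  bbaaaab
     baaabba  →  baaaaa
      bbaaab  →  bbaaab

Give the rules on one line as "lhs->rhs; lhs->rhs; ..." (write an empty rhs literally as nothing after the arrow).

  | aabbb => aaab
  | bbabaabbba => bbaabbba => bbaaaba => bbaaa
  | bababba => babba => baaa
  | aaabaaabba => aaaaabba => aaaaaaa

aba->a; abb->aa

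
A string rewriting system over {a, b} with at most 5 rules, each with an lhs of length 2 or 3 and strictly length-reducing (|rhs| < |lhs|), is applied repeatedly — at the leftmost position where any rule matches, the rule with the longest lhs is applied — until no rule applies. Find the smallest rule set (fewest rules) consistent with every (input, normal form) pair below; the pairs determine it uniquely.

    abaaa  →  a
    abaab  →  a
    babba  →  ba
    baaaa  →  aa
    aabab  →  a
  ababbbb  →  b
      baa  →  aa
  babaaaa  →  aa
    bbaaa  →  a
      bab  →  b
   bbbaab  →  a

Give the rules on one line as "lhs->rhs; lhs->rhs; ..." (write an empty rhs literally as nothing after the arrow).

aaa->a; ab->; baa->aa; bb->b

  | abaaa => aaa => a
  | abaab => aab => a
  | babba => bba => ba
  | baaaa => aaaa => aa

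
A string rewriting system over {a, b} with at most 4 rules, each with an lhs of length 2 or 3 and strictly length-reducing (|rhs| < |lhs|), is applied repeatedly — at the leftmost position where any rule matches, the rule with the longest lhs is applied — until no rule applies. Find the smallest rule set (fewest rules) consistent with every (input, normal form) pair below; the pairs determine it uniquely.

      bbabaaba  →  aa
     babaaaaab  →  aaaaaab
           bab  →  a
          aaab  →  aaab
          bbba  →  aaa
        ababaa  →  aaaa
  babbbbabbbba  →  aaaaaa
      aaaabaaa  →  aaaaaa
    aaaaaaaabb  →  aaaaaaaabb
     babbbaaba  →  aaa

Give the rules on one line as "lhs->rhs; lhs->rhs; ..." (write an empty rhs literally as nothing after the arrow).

ba->; bab->a; bbb->aa

  | bbabaaba => baaaba => aaba => aa
  | babaaaaab => aaaaaab
  | bab => a
  | aaab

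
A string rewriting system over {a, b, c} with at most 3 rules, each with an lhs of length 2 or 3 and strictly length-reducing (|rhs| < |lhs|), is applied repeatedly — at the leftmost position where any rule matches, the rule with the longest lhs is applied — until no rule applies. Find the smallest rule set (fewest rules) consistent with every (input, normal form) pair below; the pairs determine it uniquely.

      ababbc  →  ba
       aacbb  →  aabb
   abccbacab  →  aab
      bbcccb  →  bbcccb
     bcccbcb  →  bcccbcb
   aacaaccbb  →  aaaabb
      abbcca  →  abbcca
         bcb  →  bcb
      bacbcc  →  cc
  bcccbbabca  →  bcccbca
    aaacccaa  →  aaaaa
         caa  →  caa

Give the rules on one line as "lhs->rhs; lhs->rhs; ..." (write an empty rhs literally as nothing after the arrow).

  | ababbc => abc => ba
  | aacbb => aabb
  | abccbacab => bacbacab => babacab => acab => aab
  | bbcccb

abc->ba; ac->a; bab->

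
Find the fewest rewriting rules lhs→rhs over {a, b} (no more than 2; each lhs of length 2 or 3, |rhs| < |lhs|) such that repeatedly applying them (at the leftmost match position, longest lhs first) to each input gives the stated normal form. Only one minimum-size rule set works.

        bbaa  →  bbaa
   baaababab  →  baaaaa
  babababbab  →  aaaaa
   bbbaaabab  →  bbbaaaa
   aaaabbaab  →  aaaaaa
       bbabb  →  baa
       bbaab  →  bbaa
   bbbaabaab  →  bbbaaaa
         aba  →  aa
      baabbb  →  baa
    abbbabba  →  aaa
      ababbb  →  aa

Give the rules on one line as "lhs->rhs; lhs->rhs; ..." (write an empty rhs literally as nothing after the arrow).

  | bbaa
  | baaababab => baaaabab => baaaaab => baaaaa
  | babababbab => aaababbab => aaaabbab => aaaabab => aaaaab => aaaaa
  | bbbaaabab => bbbaaaab => bbbaaaa

ab->a; bab->aa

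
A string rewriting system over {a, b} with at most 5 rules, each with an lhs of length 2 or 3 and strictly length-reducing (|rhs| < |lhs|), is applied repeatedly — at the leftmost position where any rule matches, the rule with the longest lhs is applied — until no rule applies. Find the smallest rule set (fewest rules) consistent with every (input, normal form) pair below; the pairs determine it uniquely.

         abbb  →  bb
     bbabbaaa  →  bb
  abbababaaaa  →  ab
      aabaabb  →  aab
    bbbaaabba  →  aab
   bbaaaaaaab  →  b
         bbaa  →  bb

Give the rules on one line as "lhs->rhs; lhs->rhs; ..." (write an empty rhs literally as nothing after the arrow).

abb->b; ba->b; bab->; bbb->

  | abbb => bb
  | bbabbaaa => bbaaa => bbaa => bba => bb
  | abbababaaaa => bababaaaa => abaaaa => abaaa => abaa => aba => ab
  | aabaabb => aababb => aab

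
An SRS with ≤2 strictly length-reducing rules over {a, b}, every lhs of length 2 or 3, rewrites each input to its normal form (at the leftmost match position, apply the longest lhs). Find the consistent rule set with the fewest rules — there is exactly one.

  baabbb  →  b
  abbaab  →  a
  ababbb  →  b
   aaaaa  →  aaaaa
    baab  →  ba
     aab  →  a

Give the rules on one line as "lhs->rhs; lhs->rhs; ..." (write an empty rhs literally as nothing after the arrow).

  | baabbb => bab => b
  | abbaab => aab => a
  | ababbb => abbb => b
  | aaaaa

ab->; abb->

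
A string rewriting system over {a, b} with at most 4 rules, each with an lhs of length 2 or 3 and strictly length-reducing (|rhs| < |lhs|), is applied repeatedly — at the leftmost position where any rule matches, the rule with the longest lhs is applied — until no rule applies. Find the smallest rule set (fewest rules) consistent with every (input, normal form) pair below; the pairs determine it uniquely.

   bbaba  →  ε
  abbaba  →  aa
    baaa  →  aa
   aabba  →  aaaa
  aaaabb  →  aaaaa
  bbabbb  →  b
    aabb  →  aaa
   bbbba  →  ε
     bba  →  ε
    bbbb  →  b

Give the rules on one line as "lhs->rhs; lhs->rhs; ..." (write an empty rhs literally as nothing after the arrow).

  | bbaba => baba => ba => ε
  | abbaba => aaaba => aa
  | baaa => aa
  | aabba => aaaa

aba->; abb->aa; ba->; bb->b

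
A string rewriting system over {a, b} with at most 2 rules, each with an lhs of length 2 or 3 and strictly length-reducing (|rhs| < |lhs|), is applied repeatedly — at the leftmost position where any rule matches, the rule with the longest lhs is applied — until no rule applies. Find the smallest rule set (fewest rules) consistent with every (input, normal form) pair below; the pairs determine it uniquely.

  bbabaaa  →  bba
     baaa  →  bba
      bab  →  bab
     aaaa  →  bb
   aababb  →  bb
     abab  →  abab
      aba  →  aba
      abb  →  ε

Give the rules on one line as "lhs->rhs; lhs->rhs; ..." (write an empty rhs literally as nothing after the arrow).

aa->b; abb->

  | bbabaaa => bbabba => bba
  | baaa => bba
  | bab
  | aaaa => baa => bb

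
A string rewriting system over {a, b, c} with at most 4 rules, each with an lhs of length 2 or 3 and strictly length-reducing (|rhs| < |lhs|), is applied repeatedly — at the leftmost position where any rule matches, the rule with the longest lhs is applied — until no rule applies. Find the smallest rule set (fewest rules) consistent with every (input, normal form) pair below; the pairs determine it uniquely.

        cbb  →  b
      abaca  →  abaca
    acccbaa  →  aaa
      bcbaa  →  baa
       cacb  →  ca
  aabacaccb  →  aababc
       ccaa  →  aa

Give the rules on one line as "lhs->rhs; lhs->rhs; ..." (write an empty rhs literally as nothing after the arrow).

  | cbb => b
  | abaca
  | acccbaa => acbaa => aaa
  | bcbaa => baa

cab->bc; cb->; cc->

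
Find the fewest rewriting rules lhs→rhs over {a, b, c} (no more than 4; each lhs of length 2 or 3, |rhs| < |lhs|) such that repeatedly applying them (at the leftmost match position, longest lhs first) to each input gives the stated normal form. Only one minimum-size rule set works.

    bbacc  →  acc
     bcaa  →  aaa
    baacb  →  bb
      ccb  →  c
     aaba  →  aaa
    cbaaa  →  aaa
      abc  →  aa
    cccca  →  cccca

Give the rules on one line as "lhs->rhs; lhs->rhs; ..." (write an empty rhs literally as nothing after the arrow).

aac->b; ba->a; bc->a; cb->

  | bbacc => bacc => acc
  | bcaa => aaa
  | baacb => aacb => bb
  | ccb => c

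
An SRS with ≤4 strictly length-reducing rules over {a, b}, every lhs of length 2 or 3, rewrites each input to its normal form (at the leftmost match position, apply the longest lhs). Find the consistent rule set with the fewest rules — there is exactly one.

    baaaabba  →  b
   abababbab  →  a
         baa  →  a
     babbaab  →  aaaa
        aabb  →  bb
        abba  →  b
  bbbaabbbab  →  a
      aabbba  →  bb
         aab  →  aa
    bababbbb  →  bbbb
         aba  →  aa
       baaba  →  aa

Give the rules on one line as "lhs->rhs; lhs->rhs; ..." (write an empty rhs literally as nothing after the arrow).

  | baaaabba => aaabba => aabba => abba => bba => b
  | abababbab => aababbab => aaabbab => aabbab => abbab => bbab => baa => a
  | baa => a
  | babbaab => aabaab => aaaab => aaaa

ab->a; abb->bb; ba->; bab->aa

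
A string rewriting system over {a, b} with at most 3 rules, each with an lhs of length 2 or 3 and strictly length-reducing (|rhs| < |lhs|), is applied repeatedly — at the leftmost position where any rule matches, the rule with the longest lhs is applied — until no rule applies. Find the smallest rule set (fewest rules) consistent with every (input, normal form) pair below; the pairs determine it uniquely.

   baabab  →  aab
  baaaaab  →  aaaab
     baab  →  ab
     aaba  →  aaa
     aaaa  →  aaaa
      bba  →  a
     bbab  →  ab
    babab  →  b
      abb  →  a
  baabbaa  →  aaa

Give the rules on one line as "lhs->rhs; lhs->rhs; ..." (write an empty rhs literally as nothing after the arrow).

aba->aa; ba->; bb->

  | baabab => abab => aab
  | baaaaab => aaaab
  | baab => ab
  | aaba => aaa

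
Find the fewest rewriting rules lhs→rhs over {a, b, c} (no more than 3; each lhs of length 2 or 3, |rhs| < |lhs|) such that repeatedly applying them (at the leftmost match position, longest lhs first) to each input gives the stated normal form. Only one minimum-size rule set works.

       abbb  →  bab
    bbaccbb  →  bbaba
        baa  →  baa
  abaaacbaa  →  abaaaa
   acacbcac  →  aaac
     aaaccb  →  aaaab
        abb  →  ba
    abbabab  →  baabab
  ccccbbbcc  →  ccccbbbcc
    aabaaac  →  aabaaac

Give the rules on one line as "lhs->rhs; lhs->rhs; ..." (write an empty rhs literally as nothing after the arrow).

  | abbb => bab
  | bbaccbb => bbaabb => bbaba
  | baa
  | abaaacbaa => abaaaa

abb->ba; acb->; acc->aa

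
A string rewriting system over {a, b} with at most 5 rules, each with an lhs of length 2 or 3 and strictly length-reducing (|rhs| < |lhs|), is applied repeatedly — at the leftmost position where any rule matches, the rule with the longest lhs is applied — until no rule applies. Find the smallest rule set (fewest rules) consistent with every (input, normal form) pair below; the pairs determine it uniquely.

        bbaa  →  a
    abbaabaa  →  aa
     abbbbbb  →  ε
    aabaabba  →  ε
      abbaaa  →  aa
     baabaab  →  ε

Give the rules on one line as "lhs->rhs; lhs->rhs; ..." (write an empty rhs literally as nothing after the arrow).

  | bbaa => a
  | abbaabaa => bbaabaa => abaa => aa
  | abbbbbb => bbbbbb => bbbb => bb => ε
  | aabaabba => aaabba => aabba => abba => bba => ε

ab->b; aba->a; bb->; bba->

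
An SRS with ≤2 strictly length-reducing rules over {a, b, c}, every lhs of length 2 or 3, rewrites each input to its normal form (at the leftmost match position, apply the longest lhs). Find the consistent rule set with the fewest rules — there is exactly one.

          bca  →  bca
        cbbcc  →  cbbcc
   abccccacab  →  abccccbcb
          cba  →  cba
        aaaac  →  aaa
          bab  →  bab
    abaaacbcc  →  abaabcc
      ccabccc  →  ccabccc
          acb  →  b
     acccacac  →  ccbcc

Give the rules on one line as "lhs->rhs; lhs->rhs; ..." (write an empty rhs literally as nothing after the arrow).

ac->; aca->bc

  | bca
  | cbbcc
  | abccccacab => abccccbcb
  | cba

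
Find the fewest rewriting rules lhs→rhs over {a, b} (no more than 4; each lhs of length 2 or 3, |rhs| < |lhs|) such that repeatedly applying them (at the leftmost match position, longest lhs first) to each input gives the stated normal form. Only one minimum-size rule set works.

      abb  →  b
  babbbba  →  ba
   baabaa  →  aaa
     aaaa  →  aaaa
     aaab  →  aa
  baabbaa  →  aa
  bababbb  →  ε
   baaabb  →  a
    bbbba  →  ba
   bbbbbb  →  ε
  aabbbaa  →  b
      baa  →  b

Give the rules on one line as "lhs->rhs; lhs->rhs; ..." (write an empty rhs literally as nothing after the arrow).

ab->; baa->b; bb->a

  | abb => b
  | babbbba => bbbba => abba => ba
  | baabaa => bbaa => aaa
  | aaaa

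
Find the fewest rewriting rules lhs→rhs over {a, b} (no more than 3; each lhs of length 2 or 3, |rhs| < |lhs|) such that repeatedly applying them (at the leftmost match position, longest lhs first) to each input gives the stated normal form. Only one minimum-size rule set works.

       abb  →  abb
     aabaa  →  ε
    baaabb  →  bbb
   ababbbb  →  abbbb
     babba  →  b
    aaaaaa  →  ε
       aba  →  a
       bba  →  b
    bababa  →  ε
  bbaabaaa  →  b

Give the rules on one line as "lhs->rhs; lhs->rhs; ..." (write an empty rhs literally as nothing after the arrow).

aa->b; ba->

  | abb
  | aabaa => bbaa => ba => ε
  | baaabb => aabb => bbb
  | ababbbb => abbbb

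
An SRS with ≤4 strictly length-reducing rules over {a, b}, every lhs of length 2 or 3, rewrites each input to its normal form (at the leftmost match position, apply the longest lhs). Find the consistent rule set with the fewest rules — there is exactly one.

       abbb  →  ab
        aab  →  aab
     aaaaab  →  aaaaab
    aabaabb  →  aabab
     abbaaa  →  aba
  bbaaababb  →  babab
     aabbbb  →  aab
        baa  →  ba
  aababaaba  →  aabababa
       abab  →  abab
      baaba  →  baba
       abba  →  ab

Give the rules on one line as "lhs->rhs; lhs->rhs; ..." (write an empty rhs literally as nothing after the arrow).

  | abbb => abb => ab
  | aab
  | aaaaab
  | aabaabb => aababb => aabab

baa->ba; bb->b; bba->b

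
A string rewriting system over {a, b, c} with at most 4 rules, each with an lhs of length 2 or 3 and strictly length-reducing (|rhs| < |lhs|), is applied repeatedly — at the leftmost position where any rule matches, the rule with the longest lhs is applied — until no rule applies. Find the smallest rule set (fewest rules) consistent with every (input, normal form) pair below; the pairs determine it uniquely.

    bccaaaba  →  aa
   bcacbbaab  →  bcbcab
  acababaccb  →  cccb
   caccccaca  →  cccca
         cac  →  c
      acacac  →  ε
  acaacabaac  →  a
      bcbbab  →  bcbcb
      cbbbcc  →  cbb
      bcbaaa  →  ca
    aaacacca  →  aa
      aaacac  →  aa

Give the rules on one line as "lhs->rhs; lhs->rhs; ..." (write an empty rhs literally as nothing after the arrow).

ac->; ba->c; bcc->; cba->

  | bccaaaba => aaaba => aaac => aa
  | bcacbbaab => bcbbaab => bcbcab
  | acababaccb => ababaccb => acbaccb => baccb => cccb
  | caccccaca => ccccaca => cccca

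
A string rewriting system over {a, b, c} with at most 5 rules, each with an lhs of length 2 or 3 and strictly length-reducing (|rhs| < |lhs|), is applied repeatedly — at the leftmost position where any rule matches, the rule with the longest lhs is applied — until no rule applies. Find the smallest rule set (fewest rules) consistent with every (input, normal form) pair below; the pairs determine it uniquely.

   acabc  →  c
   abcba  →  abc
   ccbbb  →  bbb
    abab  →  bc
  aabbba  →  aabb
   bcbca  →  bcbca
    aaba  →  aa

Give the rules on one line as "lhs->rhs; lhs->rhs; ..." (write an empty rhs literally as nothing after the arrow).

ac->b; ba->; bab->cc; cc->

  | acabc => babc => ccc => c
  | abcba => abc
  | ccbbb => bbb
  | abab => acc => bc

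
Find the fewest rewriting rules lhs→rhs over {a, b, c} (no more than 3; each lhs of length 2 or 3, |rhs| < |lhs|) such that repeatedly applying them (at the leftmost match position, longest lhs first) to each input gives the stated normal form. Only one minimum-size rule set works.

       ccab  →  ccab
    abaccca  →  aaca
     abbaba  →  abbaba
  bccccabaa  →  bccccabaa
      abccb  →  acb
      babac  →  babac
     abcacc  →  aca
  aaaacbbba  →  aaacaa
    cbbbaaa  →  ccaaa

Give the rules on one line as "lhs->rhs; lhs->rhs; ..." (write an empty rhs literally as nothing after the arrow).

abc->a; acc->ca; bbb->c

  | ccab
  | abaccca => abcaca => aaca
  | abbaba
  | bccccabaa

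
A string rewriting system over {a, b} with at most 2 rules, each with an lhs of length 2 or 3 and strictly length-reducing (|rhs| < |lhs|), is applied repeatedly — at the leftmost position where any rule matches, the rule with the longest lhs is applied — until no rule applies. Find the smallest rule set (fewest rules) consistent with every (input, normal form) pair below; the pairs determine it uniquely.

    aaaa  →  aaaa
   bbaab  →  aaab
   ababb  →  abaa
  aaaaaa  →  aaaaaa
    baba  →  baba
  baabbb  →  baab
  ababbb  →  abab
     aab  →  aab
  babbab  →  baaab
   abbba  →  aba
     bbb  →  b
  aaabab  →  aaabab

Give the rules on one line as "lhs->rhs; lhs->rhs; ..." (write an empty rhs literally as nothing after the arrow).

  | aaaa
  | bbaab => aaab
  | ababb => abaa
  | aaaaaa

bb->a; bbb->b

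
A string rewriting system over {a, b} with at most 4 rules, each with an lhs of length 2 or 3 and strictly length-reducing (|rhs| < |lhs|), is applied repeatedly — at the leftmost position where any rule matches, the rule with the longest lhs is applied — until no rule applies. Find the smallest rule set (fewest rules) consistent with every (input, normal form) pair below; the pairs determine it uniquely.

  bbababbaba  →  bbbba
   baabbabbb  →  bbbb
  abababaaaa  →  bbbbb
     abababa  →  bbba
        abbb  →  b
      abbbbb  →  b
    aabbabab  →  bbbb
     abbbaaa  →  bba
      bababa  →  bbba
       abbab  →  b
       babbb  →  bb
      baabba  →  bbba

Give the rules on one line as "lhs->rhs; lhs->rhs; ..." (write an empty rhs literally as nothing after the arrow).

  | bbababbaba => bbbabbaba => bbbaaba => bbbba
  | baabbabbb => bbbabbb => bbbab => bbbb
  | abababaaaa => bababaaaa => bbabaaaa => bbbaaaa => bbbbaa => bbbbb
  | abababa => bababa => bbaba => bbba

aa->b; aab->b; ab->b; abb->a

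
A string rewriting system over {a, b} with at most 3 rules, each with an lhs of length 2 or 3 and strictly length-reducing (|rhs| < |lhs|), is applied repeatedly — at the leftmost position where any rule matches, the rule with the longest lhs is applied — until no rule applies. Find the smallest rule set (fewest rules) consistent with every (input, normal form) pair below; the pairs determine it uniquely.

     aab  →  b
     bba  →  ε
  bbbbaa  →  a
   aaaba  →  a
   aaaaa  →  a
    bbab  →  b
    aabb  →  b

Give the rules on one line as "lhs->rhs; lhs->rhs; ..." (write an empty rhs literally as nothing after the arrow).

  | aab => b
  | bba => ba => ε
  | bbbbaa => bbbaa => bbaa => baa => a
  | aaaba => aba => a

aa->; ba->; bb->b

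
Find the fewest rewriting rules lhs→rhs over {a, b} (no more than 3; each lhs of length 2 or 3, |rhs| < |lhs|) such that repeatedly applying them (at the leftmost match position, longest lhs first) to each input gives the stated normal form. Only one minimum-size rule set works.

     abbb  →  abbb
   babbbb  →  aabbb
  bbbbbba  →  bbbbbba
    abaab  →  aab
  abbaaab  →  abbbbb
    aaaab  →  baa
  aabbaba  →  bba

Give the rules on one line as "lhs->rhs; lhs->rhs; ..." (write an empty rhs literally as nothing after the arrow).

aaa->bb; aba->a; bab->aa

  | abbb
  | babbbb => aabbb
  | bbbbbba
  | abaab => aab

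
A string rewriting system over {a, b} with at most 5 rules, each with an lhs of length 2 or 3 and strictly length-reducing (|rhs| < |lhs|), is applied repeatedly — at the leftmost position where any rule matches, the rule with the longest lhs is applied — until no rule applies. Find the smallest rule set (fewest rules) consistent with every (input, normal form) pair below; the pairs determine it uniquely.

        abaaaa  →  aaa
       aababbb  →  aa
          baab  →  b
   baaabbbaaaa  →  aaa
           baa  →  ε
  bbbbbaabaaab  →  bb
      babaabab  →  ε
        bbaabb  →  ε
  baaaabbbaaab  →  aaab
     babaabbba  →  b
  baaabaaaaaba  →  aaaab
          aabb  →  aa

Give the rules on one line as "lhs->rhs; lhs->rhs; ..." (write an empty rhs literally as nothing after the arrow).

abb->a; ba->b; baa->; bbb->

  | abaaaa => aaa
  | aababbb => aabbbb => aabb => aa
  | baab => b
  | baaabbbaaaa => abbbaaaa => abaaaa => aaa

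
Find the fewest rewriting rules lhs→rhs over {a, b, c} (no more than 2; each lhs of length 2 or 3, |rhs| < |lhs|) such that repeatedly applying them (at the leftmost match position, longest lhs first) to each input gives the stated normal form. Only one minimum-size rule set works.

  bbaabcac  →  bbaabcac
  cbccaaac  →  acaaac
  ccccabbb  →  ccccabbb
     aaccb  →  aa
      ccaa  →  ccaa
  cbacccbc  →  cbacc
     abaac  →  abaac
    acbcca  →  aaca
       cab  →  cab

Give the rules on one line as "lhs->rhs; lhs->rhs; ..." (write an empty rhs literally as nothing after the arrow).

  | bbaabcac
  | cbccaaac => acaaac
  | ccccabbb
  | aaccb => aa

cbc->a; ccb->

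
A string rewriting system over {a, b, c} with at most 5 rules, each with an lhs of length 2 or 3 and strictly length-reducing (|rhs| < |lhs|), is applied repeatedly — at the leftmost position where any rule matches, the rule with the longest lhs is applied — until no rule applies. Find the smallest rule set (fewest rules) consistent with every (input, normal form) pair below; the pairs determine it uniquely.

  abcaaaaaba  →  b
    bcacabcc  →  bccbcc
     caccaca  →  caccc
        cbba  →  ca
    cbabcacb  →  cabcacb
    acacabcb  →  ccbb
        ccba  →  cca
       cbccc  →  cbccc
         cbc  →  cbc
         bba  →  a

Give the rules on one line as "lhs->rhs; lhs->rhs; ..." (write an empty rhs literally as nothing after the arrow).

aa->b; aca->c; ba->a; bcb->ab

  | abcaaaaaba => abcbaaaba => aabaaaba => bbaaaba => baaaba => aaaba => baba => aba => aa => b
  | bcacabcc => bccbcc
  | caccaca => caccc
  | cbba => cba => ca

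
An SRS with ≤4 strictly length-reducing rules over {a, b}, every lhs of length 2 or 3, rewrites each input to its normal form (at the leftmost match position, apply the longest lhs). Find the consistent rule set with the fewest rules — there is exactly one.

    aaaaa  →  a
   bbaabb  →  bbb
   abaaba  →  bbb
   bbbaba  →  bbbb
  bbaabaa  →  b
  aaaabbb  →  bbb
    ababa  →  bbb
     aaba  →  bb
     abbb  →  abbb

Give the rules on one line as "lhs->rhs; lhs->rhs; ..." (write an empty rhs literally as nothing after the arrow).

  | aaaaa => baaa => a
  | bbaabb => bbb
  | abaaba => bbaba => bbba => bbb
  | bbbaba => bbbba => bbbb

aa->b; aba->bb; ba->b; baa->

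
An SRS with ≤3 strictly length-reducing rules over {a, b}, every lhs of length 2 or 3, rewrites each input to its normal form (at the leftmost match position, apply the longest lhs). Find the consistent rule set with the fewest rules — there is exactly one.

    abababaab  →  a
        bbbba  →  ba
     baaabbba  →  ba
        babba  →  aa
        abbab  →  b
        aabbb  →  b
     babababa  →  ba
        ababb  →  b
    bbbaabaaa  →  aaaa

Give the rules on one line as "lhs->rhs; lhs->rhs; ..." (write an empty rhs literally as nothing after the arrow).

ab->; bb->a

  | abababaab => ababaab => abaab => aab => a
  | bbbba => abba => ba
  | baaabbba => baabba => baba => ba
  | babba => bba => aa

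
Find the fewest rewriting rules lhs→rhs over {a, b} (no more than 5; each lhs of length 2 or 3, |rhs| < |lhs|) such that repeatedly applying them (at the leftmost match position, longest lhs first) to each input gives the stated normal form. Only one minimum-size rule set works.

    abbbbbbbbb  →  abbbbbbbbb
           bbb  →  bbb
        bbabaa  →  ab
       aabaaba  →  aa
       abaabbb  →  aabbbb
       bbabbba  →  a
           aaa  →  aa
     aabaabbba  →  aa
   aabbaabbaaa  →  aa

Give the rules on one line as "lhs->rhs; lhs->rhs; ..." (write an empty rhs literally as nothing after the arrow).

aaa->aa; ba->a; baa->ab; bab->

  | abbbbbbbbb
  | bbb
  | bbabaa => baa => ab
  | aabaaba => aaabba => aabba => aaba => aaa => aa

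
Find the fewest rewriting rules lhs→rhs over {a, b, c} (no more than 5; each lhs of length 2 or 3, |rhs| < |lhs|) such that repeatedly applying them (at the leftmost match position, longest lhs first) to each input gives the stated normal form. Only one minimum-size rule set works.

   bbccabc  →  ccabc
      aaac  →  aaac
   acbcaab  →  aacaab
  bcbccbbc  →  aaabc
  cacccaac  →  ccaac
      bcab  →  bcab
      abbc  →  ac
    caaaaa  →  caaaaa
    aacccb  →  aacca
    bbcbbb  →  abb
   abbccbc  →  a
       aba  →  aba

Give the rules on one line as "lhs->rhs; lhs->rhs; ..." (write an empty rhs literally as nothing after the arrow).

  | bbccabc => ccabc
  | aaac
  | acbcaab => aacaab
  | bcbccbbc => baccbbc => aacbbc => aaabc

bac->aa; bbc->c; cac->; cb->a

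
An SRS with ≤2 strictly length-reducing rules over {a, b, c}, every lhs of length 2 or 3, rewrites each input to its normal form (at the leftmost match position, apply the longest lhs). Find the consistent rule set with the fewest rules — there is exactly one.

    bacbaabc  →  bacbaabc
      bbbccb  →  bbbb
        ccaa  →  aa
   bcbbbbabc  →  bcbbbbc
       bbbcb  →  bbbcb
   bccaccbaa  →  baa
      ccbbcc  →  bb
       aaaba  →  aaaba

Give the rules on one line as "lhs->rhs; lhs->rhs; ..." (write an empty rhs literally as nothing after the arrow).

bab->b; cc->

  | bacbaabc
  | bbbccb => bbbb
  | ccaa => aa
  | bcbbbbabc => bcbbbbc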